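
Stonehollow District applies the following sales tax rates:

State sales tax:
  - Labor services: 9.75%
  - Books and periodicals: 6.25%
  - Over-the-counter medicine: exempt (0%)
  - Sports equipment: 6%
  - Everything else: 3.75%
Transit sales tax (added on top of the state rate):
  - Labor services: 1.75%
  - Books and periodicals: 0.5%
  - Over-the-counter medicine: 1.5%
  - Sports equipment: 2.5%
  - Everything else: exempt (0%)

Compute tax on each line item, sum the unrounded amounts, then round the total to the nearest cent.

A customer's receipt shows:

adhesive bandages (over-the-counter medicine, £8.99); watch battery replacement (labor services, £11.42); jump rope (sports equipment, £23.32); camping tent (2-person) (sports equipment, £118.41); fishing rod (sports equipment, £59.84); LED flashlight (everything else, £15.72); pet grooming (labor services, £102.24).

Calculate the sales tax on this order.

Adhesive bandages £8.99: over-the-counter medicine → 0% + 1.5% transit = 1.5% → £0.13485
Watch battery replacement £11.42: labor services → 9.75% + 1.75% transit = 11.5% → £1.3133
Jump rope £23.32: sports equipment → 6% + 2.5% transit = 8.5% → £1.9822
Camping tent (2-person) £118.41: sports equipment → 6% + 2.5% transit = 8.5% → £10.06485
Fishing rod £59.84: sports equipment → 6% + 2.5% transit = 8.5% → £5.0864
LED flashlight £15.72: everything else → 3.75% + 0% transit = 3.75% → £0.5895
Pet grooming £102.24: labor services → 9.75% + 1.75% transit = 11.5% → £11.7576
Unrounded tax sum = £30.9287 → £30.93

£30.93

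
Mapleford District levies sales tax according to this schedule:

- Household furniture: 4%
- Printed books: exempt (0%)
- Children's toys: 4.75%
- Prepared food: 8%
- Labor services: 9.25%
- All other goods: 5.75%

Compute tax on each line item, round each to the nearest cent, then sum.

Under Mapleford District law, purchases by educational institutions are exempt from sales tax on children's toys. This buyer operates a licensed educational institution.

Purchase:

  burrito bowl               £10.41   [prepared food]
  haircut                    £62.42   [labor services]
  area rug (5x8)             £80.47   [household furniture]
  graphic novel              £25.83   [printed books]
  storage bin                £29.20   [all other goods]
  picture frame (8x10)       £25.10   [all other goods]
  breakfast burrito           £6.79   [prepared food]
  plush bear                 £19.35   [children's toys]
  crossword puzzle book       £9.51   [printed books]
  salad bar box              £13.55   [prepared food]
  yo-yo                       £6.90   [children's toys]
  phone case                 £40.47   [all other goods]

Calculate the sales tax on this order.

£16.89

Burrito bowl £10.41: prepared food → 8% → £0.83
Haircut £62.42: labor services → 9.25% → £5.77
Area rug (5x8) £80.47: household furniture → 4% → £3.22
Graphic novel £25.83: printed books → 0% → £0.00
Storage bin £29.20: all other goods → 5.75% → £1.68
Picture frame (8x10) £25.10: all other goods → 5.75% → £1.44
Breakfast burrito £6.79: prepared food → 8% → £0.54
Plush bear £19.35: children's toys, buyer-exempt → 0% → £0.00
Crossword puzzle book £9.51: printed books → 0% → £0.00
Salad bar box £13.55: prepared food → 8% → £1.08
Yo-yo £6.90: children's toys, buyer-exempt → 0% → £0.00
Phone case £40.47: all other goods → 5.75% → £2.33
Total tax = £0.83 + £5.77 + £3.22 + £1.68 + £1.44 + £0.54 + £1.08 + £2.33 = £16.89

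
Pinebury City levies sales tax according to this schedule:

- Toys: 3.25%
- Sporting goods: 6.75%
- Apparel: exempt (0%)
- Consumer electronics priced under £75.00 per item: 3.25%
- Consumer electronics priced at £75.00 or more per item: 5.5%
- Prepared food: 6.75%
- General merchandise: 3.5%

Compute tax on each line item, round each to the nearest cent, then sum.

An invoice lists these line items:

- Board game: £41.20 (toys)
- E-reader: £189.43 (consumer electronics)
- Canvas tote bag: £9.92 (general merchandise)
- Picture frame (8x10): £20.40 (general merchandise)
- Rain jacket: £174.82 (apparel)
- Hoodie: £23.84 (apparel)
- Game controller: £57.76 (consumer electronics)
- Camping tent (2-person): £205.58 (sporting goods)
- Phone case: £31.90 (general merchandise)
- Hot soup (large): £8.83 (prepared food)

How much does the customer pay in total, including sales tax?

£793.98

Board game £41.20: toys → 3.25% → £1.34
E-reader £189.43: consumer electronics, £75.00 or more → 5.5% → £10.42
Canvas tote bag £9.92: general merchandise → 3.5% → £0.35
Picture frame (8x10) £20.40: general merchandise → 3.5% → £0.71
Rain jacket £174.82: apparel → 0% → £0.00
Hoodie £23.84: apparel → 0% → £0.00
Game controller £57.76: consumer electronics, under £75.00 → 3.25% → £1.88
Camping tent (2-person) £205.58: sporting goods → 6.75% → £13.88
Phone case £31.90: general merchandise → 3.5% → £1.12
Hot soup (large) £8.83: prepared food → 6.75% → £0.60
Subtotal = £763.68; tax = £30.30; total due = £793.98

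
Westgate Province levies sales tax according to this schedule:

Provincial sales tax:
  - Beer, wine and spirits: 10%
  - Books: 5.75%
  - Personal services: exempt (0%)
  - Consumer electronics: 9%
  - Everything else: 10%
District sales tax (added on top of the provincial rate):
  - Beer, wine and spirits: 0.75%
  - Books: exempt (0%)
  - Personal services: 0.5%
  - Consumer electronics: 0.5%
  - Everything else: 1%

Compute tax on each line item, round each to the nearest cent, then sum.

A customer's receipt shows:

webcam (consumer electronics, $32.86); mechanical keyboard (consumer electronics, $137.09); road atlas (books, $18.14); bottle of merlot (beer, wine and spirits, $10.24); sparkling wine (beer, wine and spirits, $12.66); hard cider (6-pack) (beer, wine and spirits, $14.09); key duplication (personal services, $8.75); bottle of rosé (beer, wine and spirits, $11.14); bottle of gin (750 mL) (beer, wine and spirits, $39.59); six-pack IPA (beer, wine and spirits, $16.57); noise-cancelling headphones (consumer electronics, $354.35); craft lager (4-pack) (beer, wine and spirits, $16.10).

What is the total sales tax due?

$63.82

Webcam $32.86: consumer electronics → 9% + 0.5% district = 9.5% → $3.12
Mechanical keyboard $137.09: consumer electronics → 9% + 0.5% district = 9.5% → $13.02
Road atlas $18.14: books → 5.75% + 0% district = 5.75% → $1.04
Bottle of merlot $10.24: beer, wine and spirits → 10% + 0.75% district = 10.75% → $1.10
Sparkling wine $12.66: beer, wine and spirits → 10% + 0.75% district = 10.75% → $1.36
Hard cider (6-pack) $14.09: beer, wine and spirits → 10% + 0.75% district = 10.75% → $1.51
Key duplication $8.75: personal services → 0% + 0.5% district = 0.5% → $0.04
Bottle of rosé $11.14: beer, wine and spirits → 10% + 0.75% district = 10.75% → $1.20
Bottle of gin (750 mL) $39.59: beer, wine and spirits → 10% + 0.75% district = 10.75% → $4.26
Six-pack IPA $16.57: beer, wine and spirits → 10% + 0.75% district = 10.75% → $1.78
Noise-cancelling headphones $354.35: consumer electronics → 9% + 0.5% district = 9.5% → $33.66
Craft lager (4-pack) $16.10: beer, wine and spirits → 10% + 0.75% district = 10.75% → $1.73
Total tax = $3.12 + $13.02 + $1.04 + $1.10 + $1.36 + $1.51 + $0.04 + $1.20 + $4.26 + $1.78 + $33.66 + $1.73 = $63.82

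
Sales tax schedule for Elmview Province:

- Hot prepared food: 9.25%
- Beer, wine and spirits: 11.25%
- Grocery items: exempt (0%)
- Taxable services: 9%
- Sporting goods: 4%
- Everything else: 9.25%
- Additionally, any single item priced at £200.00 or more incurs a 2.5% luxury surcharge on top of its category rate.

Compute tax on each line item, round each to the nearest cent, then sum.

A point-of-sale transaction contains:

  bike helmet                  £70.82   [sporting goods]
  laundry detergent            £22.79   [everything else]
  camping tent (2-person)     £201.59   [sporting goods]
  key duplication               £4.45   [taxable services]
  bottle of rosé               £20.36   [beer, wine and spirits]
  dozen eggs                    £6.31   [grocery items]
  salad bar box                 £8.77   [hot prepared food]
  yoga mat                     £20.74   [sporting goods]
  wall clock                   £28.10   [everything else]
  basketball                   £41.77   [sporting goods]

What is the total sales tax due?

£26.64

Bike helmet £70.82: sporting goods → 4% → £2.83
Laundry detergent £22.79: everything else → 9.25% → £2.11
Camping tent (2-person) £201.59: sporting goods → 4% + 2.5% surcharge = 6.5% → £13.10
Key duplication £4.45: taxable services → 9% → £0.40
Bottle of rosé £20.36: beer, wine and spirits → 11.25% → £2.29
Dozen eggs £6.31: grocery items → 0% → £0.00
Salad bar box £8.77: hot prepared food → 9.25% → £0.81
Yoga mat £20.74: sporting goods → 4% → £0.83
Wall clock £28.10: everything else → 9.25% → £2.60
Basketball £41.77: sporting goods → 4% → £1.67
Total tax = £2.83 + £2.11 + £13.10 + £0.40 + £2.29 + £0.81 + £0.83 + £2.60 + £1.67 = £26.64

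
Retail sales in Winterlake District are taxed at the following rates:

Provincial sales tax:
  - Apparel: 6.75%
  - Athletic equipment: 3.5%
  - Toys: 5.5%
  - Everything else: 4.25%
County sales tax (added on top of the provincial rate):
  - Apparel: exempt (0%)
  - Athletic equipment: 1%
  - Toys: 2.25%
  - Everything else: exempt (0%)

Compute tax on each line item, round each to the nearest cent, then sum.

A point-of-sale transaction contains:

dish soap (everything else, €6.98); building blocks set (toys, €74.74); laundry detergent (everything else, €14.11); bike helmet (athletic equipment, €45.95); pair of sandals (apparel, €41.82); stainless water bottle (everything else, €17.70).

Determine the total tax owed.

€12.33

Dish soap €6.98: everything else → 4.25% + 0% county = 4.25% → €0.30
Building blocks set €74.74: toys → 5.5% + 2.25% county = 7.75% → €5.79
Laundry detergent €14.11: everything else → 4.25% + 0% county = 4.25% → €0.60
Bike helmet €45.95: athletic equipment → 3.5% + 1% county = 4.5% → €2.07
Pair of sandals €41.82: apparel → 6.75% + 0% county = 6.75% → €2.82
Stainless water bottle €17.70: everything else → 4.25% + 0% county = 4.25% → €0.75
Total tax = €0.30 + €5.79 + €0.60 + €2.07 + €2.82 + €0.75 = €12.33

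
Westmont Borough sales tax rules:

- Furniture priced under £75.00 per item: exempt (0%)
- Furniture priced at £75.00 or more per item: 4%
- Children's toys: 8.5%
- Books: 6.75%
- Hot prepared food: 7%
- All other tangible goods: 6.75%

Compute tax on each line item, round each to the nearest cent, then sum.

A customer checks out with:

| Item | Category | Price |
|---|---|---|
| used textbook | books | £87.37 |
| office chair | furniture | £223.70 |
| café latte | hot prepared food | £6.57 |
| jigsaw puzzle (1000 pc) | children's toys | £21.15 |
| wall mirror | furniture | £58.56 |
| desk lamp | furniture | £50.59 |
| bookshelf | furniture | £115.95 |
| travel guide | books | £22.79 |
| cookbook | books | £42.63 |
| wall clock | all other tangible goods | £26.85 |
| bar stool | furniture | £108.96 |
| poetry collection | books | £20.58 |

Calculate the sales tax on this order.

£33.73

Used textbook £87.37: books → 6.75% → £5.90
Office chair £223.70: furniture, £75.00 or more → 4% → £8.95
Café latte £6.57: hot prepared food → 7% → £0.46
Jigsaw puzzle (1000 pc) £21.15: children's toys → 8.5% → £1.80
Wall mirror £58.56: furniture, under £75.00 → 0% → £0.00
Desk lamp £50.59: furniture, under £75.00 → 0% → £0.00
Bookshelf £115.95: furniture, £75.00 or more → 4% → £4.64
Travel guide £22.79: books → 6.75% → £1.54
Cookbook £42.63: books → 6.75% → £2.88
Wall clock £26.85: all other tangible goods → 6.75% → £1.81
Bar stool £108.96: furniture, £75.00 or more → 4% → £4.36
Poetry collection £20.58: books → 6.75% → £1.39
Total tax = £5.90 + £8.95 + £0.46 + £1.80 + £4.64 + £1.54 + £2.88 + £1.81 + £4.36 + £1.39 = £33.73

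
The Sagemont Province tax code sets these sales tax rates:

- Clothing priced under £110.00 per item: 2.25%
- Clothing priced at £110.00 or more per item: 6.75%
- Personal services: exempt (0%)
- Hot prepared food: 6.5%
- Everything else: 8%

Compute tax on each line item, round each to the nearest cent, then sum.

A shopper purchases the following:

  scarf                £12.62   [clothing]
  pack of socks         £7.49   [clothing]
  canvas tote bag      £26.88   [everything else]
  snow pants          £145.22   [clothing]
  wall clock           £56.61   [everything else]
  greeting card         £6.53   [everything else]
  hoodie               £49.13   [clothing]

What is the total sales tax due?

£18.56

Scarf £12.62: clothing, under £110.00 → 2.25% → £0.28
Pack of socks £7.49: clothing, under £110.00 → 2.25% → £0.17
Canvas tote bag £26.88: everything else → 8% → £2.15
Snow pants £145.22: clothing, £110.00 or more → 6.75% → £9.80
Wall clock £56.61: everything else → 8% → £4.53
Greeting card £6.53: everything else → 8% → £0.52
Hoodie £49.13: clothing, under £110.00 → 2.25% → £1.11
Total tax = £0.28 + £0.17 + £2.15 + £9.80 + £4.53 + £0.52 + £1.11 = £18.56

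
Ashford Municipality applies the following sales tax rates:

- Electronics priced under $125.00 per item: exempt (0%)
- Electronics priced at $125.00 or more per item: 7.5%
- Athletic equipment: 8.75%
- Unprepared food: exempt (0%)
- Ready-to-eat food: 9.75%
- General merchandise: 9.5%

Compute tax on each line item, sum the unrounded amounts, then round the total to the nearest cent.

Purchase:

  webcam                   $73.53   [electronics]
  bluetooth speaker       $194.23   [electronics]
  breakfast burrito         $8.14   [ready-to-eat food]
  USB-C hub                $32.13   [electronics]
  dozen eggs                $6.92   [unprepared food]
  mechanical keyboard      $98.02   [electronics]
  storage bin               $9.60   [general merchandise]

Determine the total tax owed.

Webcam $73.53: electronics, under $125.00 → 0% → $0.00
Bluetooth speaker $194.23: electronics, $125.00 or more → 7.5% → $14.56725
Breakfast burrito $8.14: ready-to-eat food → 9.75% → $0.79365
USB-C hub $32.13: electronics, under $125.00 → 0% → $0.00
Dozen eggs $6.92: unprepared food → 0% → $0.00
Mechanical keyboard $98.02: electronics, under $125.00 → 0% → $0.00
Storage bin $9.60: general merchandise → 9.5% → $0.912
Unrounded tax sum = $16.2729 → $16.27

$16.27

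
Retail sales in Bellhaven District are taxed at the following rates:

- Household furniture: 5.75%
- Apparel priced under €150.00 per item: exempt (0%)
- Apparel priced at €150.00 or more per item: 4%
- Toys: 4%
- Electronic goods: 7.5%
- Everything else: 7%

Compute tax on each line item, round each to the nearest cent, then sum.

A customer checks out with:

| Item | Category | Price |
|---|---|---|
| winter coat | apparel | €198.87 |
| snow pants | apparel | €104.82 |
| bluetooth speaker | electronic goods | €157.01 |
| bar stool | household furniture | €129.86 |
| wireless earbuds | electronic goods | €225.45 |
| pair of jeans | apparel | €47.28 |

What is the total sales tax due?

€44.11

Winter coat €198.87: apparel, €150.00 or more → 4% → €7.95
Snow pants €104.82: apparel, under €150.00 → 0% → €0.00
Bluetooth speaker €157.01: electronic goods → 7.5% → €11.78
Bar stool €129.86: household furniture → 5.75% → €7.47
Wireless earbuds €225.45: electronic goods → 7.5% → €16.91
Pair of jeans €47.28: apparel, under €150.00 → 0% → €0.00
Total tax = €7.95 + €11.78 + €7.47 + €16.91 = €44.11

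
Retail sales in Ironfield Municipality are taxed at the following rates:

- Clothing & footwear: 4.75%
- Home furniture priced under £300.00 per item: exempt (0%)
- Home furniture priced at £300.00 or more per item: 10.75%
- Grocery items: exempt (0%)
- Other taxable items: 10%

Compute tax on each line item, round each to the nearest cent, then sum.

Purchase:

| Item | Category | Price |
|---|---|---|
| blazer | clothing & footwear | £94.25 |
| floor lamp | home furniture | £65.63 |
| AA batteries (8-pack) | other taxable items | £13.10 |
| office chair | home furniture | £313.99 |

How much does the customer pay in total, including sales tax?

£526.51

Blazer £94.25: clothing & footwear → 4.75% → £4.48
Floor lamp £65.63: home furniture, under £300.00 → 0% → £0.00
AA batteries (8-pack) £13.10: other taxable items → 10% → £1.31
Office chair £313.99: home furniture, £300.00 or more → 10.75% → £33.75
Subtotal = £486.97; tax = £39.54; total due = £526.51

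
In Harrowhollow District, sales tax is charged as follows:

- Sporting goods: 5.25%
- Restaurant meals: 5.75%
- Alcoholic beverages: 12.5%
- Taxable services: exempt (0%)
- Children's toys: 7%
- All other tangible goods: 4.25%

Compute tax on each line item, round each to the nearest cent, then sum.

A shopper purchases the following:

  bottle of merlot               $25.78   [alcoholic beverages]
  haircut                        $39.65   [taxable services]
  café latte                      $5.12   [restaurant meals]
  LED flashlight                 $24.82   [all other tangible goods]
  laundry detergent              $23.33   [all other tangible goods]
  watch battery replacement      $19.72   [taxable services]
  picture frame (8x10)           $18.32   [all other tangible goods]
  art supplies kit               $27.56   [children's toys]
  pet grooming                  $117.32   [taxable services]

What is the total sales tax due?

Bottle of merlot $25.78: alcoholic beverages → 12.5% → $3.22
Haircut $39.65: taxable services → 0% → $0.00
Café latte $5.12: restaurant meals → 5.75% → $0.29
LED flashlight $24.82: all other tangible goods → 4.25% → $1.05
Laundry detergent $23.33: all other tangible goods → 4.25% → $0.99
Watch battery replacement $19.72: taxable services → 0% → $0.00
Picture frame (8x10) $18.32: all other tangible goods → 4.25% → $0.78
Art supplies kit $27.56: children's toys → 7% → $1.93
Pet grooming $117.32: taxable services → 0% → $0.00
Total tax = $3.22 + $0.29 + $1.05 + $0.99 + $0.78 + $1.93 = $8.26

$8.26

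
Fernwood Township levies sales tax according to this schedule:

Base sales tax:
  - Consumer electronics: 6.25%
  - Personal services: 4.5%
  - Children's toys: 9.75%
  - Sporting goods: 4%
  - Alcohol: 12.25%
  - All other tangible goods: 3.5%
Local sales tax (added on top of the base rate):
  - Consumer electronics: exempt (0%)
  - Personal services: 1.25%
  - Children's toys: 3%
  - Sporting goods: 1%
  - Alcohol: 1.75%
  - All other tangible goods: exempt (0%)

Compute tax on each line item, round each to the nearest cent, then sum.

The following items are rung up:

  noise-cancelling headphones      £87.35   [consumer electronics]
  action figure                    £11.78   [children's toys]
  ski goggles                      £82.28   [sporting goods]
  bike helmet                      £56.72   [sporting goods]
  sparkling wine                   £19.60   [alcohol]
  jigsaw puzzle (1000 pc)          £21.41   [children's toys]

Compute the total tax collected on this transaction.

Noise-cancelling headphones £87.35: consumer electronics → 6.25% + 0% local = 6.25% → £5.46
Action figure £11.78: children's toys → 9.75% + 3% local = 12.75% → £1.50
Ski goggles £82.28: sporting goods → 4% + 1% local = 5% → £4.11
Bike helmet £56.72: sporting goods → 4% + 1% local = 5% → £2.84
Sparkling wine £19.60: alcohol → 12.25% + 1.75% local = 14% → £2.74
Jigsaw puzzle (1000 pc) £21.41: children's toys → 9.75% + 3% local = 12.75% → £2.73
Total tax = £5.46 + £1.50 + £4.11 + £2.84 + £2.74 + £2.73 = £19.38

£19.38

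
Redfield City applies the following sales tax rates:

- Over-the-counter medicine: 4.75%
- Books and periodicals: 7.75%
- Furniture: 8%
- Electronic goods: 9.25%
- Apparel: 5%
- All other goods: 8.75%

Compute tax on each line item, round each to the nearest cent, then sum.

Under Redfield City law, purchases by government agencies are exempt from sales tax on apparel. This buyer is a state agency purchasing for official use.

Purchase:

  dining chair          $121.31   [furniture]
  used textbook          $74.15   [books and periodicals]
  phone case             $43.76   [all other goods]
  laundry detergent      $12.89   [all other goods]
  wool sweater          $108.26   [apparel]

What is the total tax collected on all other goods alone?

Phone case $43.76: all other goods → 8.75% → $3.83
Laundry detergent $12.89: all other goods → 8.75% → $1.13
Tax on all other goods = $3.83 + $1.13 = $4.96

$4.96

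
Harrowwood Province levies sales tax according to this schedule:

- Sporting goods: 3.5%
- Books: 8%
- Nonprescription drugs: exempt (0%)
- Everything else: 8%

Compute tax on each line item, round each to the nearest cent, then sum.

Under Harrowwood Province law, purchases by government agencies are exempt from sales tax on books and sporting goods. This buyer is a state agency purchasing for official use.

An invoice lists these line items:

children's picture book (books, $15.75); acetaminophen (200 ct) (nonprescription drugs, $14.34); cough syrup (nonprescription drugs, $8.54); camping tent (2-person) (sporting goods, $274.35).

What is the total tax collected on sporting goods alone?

Camping tent (2-person) $274.35: sporting goods, buyer-exempt → 0% → $0.00
Tax on sporting goods = $0.00

$0.00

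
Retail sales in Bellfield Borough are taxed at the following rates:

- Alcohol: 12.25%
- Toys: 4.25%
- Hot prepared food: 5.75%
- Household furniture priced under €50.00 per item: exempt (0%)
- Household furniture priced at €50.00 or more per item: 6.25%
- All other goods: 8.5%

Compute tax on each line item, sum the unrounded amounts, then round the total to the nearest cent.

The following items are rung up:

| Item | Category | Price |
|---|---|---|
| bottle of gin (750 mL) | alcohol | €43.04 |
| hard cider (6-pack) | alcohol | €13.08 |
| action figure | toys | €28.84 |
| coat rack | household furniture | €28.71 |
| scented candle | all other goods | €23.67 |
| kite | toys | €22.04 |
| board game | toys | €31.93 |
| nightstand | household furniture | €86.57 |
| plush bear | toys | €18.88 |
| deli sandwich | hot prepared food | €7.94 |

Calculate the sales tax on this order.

€19.08

Bottle of gin (750 mL) €43.04: alcohol → 12.25% → €5.2724
Hard cider (6-pack) €13.08: alcohol → 12.25% → €1.6023
Action figure €28.84: toys → 4.25% → €1.2257
Coat rack €28.71: household furniture, under €50.00 → 0% → €0.00
Scented candle €23.67: all other goods → 8.5% → €2.01195
Kite €22.04: toys → 4.25% → €0.9367
Board game €31.93: toys → 4.25% → €1.357025
Nightstand €86.57: household furniture, €50.00 or more → 6.25% → €5.410625
Plush bear €18.88: toys → 4.25% → €0.8024
Deli sandwich €7.94: hot prepared food → 5.75% → €0.45655
Unrounded tax sum = €19.07565 → €19.08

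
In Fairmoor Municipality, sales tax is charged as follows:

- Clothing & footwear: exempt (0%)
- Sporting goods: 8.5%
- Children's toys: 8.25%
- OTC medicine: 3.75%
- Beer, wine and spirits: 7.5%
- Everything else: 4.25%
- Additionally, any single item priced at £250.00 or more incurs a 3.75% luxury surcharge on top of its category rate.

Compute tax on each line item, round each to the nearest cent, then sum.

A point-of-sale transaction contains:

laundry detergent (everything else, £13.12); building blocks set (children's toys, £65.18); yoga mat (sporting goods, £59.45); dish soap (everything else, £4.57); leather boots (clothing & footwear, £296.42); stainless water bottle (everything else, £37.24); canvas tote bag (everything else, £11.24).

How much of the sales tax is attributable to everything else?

£2.81

Laundry detergent £13.12: everything else → 4.25% → £0.56
Dish soap £4.57: everything else → 4.25% → £0.19
Stainless water bottle £37.24: everything else → 4.25% → £1.58
Canvas tote bag £11.24: everything else → 4.25% → £0.48
Tax on everything else = £0.56 + £0.19 + £1.58 + £0.48 = £2.81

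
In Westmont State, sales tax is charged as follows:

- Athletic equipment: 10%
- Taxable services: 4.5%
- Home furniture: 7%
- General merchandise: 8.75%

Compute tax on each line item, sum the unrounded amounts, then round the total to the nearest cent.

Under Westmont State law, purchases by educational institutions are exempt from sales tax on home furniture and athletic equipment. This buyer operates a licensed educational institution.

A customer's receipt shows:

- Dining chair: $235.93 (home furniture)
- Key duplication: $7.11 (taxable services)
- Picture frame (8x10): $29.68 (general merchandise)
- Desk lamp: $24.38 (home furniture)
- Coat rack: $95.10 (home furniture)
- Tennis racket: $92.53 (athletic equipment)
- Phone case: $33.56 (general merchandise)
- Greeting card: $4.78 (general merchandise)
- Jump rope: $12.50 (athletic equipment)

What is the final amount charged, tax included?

$541.84

Dining chair $235.93: home furniture, buyer-exempt → 0% → $0.00
Key duplication $7.11: taxable services → 4.5% → $0.31995
Picture frame (8x10) $29.68: general merchandise → 8.75% → $2.597
Desk lamp $24.38: home furniture, buyer-exempt → 0% → $0.00
Coat rack $95.10: home furniture, buyer-exempt → 0% → $0.00
Tennis racket $92.53: athletic equipment, buyer-exempt → 0% → $0.00
Phone case $33.56: general merchandise → 8.75% → $2.9365
Greeting card $4.78: general merchandise → 8.75% → $0.41825
Jump rope $12.50: athletic equipment, buyer-exempt → 0% → $0.00
Subtotal = $535.57; unrounded tax = $6.2717 → $6.27; total due = $541.84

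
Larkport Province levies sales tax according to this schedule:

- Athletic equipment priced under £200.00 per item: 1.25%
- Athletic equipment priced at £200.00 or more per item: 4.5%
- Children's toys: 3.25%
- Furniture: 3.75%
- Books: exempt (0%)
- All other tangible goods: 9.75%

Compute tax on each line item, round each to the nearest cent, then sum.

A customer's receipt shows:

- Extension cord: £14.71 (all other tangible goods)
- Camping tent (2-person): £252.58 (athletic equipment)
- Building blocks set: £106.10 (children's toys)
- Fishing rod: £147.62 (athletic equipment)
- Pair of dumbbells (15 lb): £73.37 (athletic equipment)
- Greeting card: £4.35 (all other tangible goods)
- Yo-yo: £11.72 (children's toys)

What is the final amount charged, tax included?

£630.27

Extension cord £14.71: all other tangible goods → 9.75% → £1.43
Camping tent (2-person) £252.58: athletic equipment, £200.00 or more → 4.5% → £11.37
Building blocks set £106.10: children's toys → 3.25% → £3.45
Fishing rod £147.62: athletic equipment, under £200.00 → 1.25% → £1.85
Pair of dumbbells (15 lb) £73.37: athletic equipment, under £200.00 → 1.25% → £0.92
Greeting card £4.35: all other tangible goods → 9.75% → £0.42
Yo-yo £11.72: children's toys → 3.25% → £0.38
Subtotal = £610.45; tax = £19.82; total due = £630.27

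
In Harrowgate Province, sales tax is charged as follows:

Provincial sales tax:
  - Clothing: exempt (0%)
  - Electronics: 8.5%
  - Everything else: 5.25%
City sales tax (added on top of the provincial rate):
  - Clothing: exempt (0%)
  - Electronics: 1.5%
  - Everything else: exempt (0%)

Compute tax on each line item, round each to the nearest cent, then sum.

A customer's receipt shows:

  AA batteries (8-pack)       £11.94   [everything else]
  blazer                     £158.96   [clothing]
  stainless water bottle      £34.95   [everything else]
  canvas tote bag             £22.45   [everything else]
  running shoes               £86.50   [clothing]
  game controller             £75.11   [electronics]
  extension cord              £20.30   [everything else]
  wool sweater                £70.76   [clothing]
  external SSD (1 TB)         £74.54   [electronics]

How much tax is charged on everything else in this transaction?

£4.71

AA batteries (8-pack) £11.94: everything else → 5.25% + 0% city = 5.25% → £0.63
Stainless water bottle £34.95: everything else → 5.25% + 0% city = 5.25% → £1.83
Canvas tote bag £22.45: everything else → 5.25% + 0% city = 5.25% → £1.18
Extension cord £20.30: everything else → 5.25% + 0% city = 5.25% → £1.07
Tax on everything else = £0.63 + £1.83 + £1.18 + £1.07 = £4.71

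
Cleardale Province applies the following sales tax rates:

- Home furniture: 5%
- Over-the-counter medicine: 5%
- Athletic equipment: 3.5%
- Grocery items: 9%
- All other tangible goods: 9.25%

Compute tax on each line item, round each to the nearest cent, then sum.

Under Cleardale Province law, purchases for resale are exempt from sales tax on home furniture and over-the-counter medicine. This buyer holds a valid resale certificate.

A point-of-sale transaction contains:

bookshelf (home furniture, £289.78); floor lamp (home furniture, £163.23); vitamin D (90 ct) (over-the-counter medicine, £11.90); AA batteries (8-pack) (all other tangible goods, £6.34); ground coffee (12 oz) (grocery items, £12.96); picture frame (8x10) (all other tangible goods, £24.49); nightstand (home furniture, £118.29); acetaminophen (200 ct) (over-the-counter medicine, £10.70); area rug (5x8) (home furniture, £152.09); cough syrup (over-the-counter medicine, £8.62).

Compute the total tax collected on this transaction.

£4.03

Bookshelf £289.78: home furniture, buyer-exempt → 0% → £0.00
Floor lamp £163.23: home furniture, buyer-exempt → 0% → £0.00
Vitamin D (90 ct) £11.90: over-the-counter medicine, buyer-exempt → 0% → £0.00
AA batteries (8-pack) £6.34: all other tangible goods → 9.25% → £0.59
Ground coffee (12 oz) £12.96: grocery items → 9% → £1.17
Picture frame (8x10) £24.49: all other tangible goods → 9.25% → £2.27
Nightstand £118.29: home furniture, buyer-exempt → 0% → £0.00
Acetaminophen (200 ct) £10.70: over-the-counter medicine, buyer-exempt → 0% → £0.00
Area rug (5x8) £152.09: home furniture, buyer-exempt → 0% → £0.00
Cough syrup £8.62: over-the-counter medicine, buyer-exempt → 0% → £0.00
Total tax = £0.59 + £1.17 + £2.27 = £4.03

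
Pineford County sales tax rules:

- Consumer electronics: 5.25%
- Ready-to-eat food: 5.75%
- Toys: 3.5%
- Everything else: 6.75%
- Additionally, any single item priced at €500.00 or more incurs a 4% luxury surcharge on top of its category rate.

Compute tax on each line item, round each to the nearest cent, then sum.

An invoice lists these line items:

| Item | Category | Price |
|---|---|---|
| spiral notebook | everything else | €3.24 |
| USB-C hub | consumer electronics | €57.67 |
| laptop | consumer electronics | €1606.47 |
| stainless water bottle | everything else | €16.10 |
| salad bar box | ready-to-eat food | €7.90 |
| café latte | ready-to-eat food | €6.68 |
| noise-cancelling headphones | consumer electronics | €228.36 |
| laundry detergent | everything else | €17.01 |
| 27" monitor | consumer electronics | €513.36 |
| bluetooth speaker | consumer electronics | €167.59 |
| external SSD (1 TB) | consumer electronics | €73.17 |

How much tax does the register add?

Spiral notebook €3.24: everything else → 6.75% → €0.22
USB-C hub €57.67: consumer electronics → 5.25% → €3.03
Laptop €1606.47: consumer electronics → 5.25% + 4% surcharge = 9.25% → €148.60
Stainless water bottle €16.10: everything else → 6.75% → €1.09
Salad bar box €7.90: ready-to-eat food → 5.75% → €0.45
Café latte €6.68: ready-to-eat food → 5.75% → €0.38
Noise-cancelling headphones €228.36: consumer electronics → 5.25% → €11.99
Laundry detergent €17.01: everything else → 6.75% → €1.15
27" monitor €513.36: consumer electronics → 5.25% + 4% surcharge = 9.25% → €47.49
Bluetooth speaker €167.59: consumer electronics → 5.25% → €8.80
External SSD (1 TB) €73.17: consumer electronics → 5.25% → €3.84
Total tax = €0.22 + €3.03 + €148.60 + €1.09 + €0.45 + €0.38 + €11.99 + €1.15 + €47.49 + €8.80 + €3.84 = €227.04

€227.04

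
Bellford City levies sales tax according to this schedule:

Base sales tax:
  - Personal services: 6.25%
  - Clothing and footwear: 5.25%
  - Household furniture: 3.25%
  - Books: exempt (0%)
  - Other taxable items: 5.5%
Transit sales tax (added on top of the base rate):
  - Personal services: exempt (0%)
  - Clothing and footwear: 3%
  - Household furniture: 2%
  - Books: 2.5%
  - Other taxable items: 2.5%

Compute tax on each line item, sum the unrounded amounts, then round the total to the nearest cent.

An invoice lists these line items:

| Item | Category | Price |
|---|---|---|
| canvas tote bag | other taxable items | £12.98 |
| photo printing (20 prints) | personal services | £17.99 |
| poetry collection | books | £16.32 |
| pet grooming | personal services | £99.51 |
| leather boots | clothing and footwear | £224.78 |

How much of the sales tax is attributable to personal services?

£7.34

Photo printing (20 prints) £17.99: personal services → 6.25% + 0% transit = 6.25% → £1.124375
Pet grooming £99.51: personal services → 6.25% + 0% transit = 6.25% → £6.219375
Tax on personal services: unrounded sum = £7.34375 → £7.34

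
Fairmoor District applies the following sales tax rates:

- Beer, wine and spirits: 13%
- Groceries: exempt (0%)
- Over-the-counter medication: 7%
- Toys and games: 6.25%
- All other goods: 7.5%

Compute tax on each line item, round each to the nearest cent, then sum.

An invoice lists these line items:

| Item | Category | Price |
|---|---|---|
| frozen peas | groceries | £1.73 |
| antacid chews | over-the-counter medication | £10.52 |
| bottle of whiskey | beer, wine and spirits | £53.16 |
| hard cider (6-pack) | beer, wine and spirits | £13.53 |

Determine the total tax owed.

£9.41

Frozen peas £1.73: groceries → 0% → £0.00
Antacid chews £10.52: over-the-counter medication → 7% → £0.74
Bottle of whiskey £53.16: beer, wine and spirits → 13% → £6.91
Hard cider (6-pack) £13.53: beer, wine and spirits → 13% → £1.76
Total tax = £0.74 + £6.91 + £1.76 = £9.41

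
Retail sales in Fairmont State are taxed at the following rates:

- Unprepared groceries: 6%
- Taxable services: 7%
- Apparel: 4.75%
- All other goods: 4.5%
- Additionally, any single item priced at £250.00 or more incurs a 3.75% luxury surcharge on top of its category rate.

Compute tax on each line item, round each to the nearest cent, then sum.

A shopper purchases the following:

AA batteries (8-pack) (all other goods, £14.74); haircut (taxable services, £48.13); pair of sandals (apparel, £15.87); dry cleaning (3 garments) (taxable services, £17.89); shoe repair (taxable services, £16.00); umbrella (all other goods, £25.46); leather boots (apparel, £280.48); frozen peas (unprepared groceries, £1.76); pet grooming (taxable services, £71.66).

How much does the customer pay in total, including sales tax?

£529.26

AA batteries (8-pack) £14.74: all other goods → 4.5% → £0.66
Haircut £48.13: taxable services → 7% → £3.37
Pair of sandals £15.87: apparel → 4.75% → £0.75
Dry cleaning (3 garments) £17.89: taxable services → 7% → £1.25
Shoe repair £16.00: taxable services → 7% → £1.12
Umbrella £25.46: all other goods → 4.5% → £1.15
Leather boots £280.48: apparel → 4.75% + 3.75% surcharge = 8.5% → £23.84
Frozen peas £1.76: unprepared groceries → 6% → £0.11
Pet grooming £71.66: taxable services → 7% → £5.02
Subtotal = £491.99; tax = £37.27; total due = £529.26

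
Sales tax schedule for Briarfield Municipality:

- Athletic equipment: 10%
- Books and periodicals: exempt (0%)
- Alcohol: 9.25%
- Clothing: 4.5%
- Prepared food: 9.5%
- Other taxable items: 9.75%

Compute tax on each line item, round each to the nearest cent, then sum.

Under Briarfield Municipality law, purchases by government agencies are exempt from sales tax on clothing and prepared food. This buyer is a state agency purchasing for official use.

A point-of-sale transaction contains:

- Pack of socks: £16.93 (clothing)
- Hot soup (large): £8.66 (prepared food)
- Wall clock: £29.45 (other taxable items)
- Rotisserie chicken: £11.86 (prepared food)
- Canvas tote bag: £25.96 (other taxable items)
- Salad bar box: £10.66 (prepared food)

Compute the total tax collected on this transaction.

Pack of socks £16.93: clothing, buyer-exempt → 0% → £0.00
Hot soup (large) £8.66: prepared food, buyer-exempt → 0% → £0.00
Wall clock £29.45: other taxable items → 9.75% → £2.87
Rotisserie chicken £11.86: prepared food, buyer-exempt → 0% → £0.00
Canvas tote bag £25.96: other taxable items → 9.75% → £2.53
Salad bar box £10.66: prepared food, buyer-exempt → 0% → £0.00
Total tax = £2.87 + £2.53 = £5.40

£5.40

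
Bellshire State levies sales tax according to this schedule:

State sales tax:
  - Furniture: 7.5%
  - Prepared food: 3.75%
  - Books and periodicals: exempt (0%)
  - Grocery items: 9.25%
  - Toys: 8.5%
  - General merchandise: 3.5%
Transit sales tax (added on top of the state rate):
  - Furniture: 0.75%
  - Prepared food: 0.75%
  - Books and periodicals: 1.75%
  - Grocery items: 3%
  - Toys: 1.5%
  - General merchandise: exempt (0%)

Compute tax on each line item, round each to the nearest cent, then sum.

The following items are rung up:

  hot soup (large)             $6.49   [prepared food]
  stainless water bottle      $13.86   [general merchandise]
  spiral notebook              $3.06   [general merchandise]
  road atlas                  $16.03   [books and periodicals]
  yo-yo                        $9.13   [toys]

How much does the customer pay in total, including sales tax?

Hot soup (large) $6.49: prepared food → 3.75% + 0.75% transit = 4.5% → $0.29
Stainless water bottle $13.86: general merchandise → 3.5% + 0% transit = 3.5% → $0.49
Spiral notebook $3.06: general merchandise → 3.5% + 0% transit = 3.5% → $0.11
Road atlas $16.03: books and periodicals → 0% + 1.75% transit = 1.75% → $0.28
Yo-yo $9.13: toys → 8.5% + 1.5% transit = 10% → $0.91
Subtotal = $48.57; tax = $2.08; total due = $50.65

$50.65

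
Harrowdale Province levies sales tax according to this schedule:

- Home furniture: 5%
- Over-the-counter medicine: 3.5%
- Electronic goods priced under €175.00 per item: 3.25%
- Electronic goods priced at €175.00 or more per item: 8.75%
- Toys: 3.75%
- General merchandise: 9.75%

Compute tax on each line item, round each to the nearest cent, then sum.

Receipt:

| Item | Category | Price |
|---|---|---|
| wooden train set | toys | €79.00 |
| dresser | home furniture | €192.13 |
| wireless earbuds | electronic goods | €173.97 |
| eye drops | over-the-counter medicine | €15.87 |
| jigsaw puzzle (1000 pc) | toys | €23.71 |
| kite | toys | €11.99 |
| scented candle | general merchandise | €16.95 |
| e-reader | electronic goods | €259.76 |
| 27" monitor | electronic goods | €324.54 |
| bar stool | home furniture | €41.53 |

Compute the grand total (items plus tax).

€1214.43

Wooden train set €79.00: toys → 3.75% → €2.96
Dresser €192.13: home furniture → 5% → €9.61
Wireless earbuds €173.97: electronic goods, under €175.00 → 3.25% → €5.65
Eye drops €15.87: over-the-counter medicine → 3.5% → €0.56
Jigsaw puzzle (1000 pc) €23.71: toys → 3.75% → €0.89
Kite €11.99: toys → 3.75% → €0.45
Scented candle €16.95: general merchandise → 9.75% → €1.65
E-reader €259.76: electronic goods, €175.00 or more → 8.75% → €22.73
27" monitor €324.54: electronic goods, €175.00 or more → 8.75% → €28.40
Bar stool €41.53: home furniture → 5% → €2.08
Subtotal = €1139.45; tax = €74.98; total due = €1214.43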